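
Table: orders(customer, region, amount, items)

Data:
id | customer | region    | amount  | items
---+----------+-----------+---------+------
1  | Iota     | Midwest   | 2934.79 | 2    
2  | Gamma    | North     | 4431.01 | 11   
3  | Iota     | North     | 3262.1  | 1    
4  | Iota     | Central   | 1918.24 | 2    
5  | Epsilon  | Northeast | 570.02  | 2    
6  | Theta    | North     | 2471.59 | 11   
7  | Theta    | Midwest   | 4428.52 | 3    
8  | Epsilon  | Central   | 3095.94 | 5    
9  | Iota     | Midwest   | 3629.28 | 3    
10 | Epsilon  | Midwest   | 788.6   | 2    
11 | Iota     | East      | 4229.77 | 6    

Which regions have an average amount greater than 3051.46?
SELECT region, AVG(amount)
FROM orders
GROUP BY region
HAVING AVG(amount) > 3051.46

Result:
  East: avg=4229.77
  North: avg=3388.23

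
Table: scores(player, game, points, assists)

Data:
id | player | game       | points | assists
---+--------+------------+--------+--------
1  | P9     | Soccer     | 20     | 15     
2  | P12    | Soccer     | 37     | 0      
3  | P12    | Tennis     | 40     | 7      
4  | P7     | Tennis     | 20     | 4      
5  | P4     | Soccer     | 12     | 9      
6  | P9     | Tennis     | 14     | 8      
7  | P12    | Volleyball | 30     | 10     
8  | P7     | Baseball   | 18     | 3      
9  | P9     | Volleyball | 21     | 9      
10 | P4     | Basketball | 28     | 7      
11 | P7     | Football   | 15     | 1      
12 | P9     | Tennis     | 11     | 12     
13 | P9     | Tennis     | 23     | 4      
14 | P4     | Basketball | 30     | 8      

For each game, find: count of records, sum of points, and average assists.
SELECT game,
       COUNT(*) as cnt,
       SUM(points) as total_points,
       AVG(assists) as avg_assists
FROM scores
GROUP BY game

Result:
  Baseball: 1 records, 18 total points, 3.00 avg assists
  Basketball: 2 records, 58 total points, 7.50 avg assists
  Football: 1 records, 15 total points, 1.00 avg assists
  Soccer: 3 records, 69 total points, 8.00 avg assists
  Tennis: 5 records, 108 total points, 7.00 avg assists
  Volleyball: 2 records, 51 total points, 9.50 avg assists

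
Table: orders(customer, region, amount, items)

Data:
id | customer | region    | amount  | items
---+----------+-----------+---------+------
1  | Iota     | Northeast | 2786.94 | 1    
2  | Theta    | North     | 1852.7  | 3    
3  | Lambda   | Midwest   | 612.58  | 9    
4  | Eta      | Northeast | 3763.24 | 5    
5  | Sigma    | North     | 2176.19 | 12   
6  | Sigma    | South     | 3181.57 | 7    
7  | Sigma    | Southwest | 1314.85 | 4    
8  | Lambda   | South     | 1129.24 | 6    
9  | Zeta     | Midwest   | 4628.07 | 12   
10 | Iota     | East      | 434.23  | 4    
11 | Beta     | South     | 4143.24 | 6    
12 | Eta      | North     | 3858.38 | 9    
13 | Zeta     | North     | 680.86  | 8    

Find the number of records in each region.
SELECT region, COUNT(*) as count
FROM orders
GROUP BY region

Result:
  East: 1
  Midwest: 2
  North: 4
  Northeast: 2
  South: 3
  Southwest: 1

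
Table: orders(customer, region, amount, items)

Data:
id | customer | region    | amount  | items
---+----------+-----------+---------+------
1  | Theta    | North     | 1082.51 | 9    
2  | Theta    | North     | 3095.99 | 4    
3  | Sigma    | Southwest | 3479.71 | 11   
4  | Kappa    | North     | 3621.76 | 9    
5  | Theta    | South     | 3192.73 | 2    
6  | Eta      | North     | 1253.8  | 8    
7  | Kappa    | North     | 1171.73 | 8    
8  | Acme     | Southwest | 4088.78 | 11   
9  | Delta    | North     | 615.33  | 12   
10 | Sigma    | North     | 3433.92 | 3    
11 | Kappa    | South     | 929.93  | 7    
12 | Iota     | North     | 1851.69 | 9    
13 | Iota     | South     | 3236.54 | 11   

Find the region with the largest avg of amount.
SELECT region, AVG(amount) as val
FROM orders
GROUP BY region
ORDER BY val DESC
LIMIT 1

Result: Southwest with avg(amount) = 3784.25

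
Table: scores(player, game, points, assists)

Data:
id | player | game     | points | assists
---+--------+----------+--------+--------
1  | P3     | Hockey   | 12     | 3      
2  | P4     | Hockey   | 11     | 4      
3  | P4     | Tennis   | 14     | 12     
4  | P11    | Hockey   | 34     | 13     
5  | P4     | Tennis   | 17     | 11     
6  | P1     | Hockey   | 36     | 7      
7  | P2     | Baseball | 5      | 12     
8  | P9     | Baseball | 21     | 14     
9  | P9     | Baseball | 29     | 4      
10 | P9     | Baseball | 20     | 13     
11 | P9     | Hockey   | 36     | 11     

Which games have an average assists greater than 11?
SELECT game, AVG(assists)
FROM scores
GROUP BY game
HAVING AVG(assists) > 11

Result:
  Tennis: avg=11.50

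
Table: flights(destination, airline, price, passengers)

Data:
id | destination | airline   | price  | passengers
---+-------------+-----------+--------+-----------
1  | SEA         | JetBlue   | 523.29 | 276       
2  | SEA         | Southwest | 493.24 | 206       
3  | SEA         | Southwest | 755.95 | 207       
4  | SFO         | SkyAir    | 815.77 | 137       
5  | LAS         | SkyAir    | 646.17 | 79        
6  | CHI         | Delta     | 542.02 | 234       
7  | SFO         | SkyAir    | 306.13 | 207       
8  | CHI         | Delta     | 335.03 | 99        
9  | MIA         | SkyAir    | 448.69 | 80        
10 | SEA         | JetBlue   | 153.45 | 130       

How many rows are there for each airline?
SELECT airline, COUNT(*) as count
FROM flights
GROUP BY airline

Result:
  Delta: 2
  JetBlue: 2
  SkyAir: 4
  Southwest: 2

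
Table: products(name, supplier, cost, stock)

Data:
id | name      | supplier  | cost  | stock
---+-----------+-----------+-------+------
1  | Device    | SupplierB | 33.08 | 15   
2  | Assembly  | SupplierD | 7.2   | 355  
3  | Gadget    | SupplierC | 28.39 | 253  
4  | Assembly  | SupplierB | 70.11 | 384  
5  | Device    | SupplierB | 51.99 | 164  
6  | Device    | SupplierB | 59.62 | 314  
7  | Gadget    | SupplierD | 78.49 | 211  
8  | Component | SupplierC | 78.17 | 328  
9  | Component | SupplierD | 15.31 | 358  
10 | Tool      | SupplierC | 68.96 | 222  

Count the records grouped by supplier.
SELECT supplier, COUNT(*) as count
FROM products
GROUP BY supplier

Result:
  SupplierB: 4
  SupplierC: 3
  SupplierD: 3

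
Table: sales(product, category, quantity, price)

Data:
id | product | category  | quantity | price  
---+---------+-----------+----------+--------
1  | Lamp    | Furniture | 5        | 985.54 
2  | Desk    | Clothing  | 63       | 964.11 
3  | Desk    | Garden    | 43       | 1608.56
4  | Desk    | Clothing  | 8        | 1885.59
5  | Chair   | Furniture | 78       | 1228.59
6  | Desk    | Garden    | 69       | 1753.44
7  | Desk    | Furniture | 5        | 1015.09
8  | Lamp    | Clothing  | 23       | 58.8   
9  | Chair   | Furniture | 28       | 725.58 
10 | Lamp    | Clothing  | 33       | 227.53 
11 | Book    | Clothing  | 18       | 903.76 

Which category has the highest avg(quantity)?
SELECT category, AVG(quantity) as val
FROM sales
GROUP BY category
ORDER BY val DESC
LIMIT 1

Result: Garden with avg(quantity) = 56.00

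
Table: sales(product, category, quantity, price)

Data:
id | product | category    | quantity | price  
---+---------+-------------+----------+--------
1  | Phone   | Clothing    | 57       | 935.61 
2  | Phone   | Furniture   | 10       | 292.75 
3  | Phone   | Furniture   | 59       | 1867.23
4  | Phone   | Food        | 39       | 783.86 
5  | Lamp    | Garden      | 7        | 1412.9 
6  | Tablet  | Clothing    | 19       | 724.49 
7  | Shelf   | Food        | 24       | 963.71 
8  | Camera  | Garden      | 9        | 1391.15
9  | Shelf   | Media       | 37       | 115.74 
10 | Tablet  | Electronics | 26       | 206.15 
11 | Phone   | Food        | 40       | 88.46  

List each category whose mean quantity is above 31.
SELECT category, AVG(quantity)
FROM sales
GROUP BY category
HAVING AVG(quantity) > 31

Result:
  Clothing: avg=38.00
  Food: avg=34.33
  Furniture: avg=34.50
  Media: avg=37.00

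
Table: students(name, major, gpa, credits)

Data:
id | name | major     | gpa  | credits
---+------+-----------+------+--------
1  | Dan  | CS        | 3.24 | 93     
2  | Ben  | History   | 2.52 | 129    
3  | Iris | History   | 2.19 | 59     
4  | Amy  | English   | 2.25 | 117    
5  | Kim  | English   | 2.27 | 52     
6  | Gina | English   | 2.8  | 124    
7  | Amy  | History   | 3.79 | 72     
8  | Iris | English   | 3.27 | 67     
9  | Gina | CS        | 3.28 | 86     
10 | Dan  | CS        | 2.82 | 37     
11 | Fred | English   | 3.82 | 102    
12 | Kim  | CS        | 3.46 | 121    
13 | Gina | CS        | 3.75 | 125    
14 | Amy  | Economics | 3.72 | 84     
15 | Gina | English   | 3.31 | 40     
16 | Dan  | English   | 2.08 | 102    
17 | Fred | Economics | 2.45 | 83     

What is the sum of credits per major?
SELECT major, SUM(credits) as result
FROM students
GROUP BY major

Result:
  CS: 462
  Economics: 167
  English: 604
  History: 260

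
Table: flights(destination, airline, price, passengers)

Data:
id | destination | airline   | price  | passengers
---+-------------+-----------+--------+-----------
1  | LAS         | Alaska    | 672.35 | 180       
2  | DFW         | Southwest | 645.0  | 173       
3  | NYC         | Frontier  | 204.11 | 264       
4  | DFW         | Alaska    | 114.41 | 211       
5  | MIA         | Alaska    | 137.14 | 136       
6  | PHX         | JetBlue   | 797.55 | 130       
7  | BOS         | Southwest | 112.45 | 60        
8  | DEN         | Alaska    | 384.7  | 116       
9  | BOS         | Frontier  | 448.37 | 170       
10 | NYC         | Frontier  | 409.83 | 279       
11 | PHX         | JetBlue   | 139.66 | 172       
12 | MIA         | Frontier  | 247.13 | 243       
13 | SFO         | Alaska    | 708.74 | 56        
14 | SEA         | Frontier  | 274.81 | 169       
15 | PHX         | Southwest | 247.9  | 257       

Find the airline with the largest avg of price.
SELECT airline, AVG(price) as val
FROM flights
GROUP BY airline
ORDER BY val DESC
LIMIT 1

Result: JetBlue with avg(price) = 468.61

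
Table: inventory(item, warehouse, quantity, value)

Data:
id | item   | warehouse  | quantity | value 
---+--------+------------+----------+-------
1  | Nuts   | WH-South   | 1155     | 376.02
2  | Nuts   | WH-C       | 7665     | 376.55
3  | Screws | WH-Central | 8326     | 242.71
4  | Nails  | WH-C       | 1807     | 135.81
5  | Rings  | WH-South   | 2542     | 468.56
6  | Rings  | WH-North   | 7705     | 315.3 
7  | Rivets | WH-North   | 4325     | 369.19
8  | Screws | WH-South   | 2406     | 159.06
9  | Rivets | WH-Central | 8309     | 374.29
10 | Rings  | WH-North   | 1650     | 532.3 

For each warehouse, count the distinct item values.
SELECT warehouse, COUNT(DISTINCT item)
FROM inventory
GROUP BY warehouse

Result:
  WH-C: 2 distinct
  WH-Central: 2 distinct
  WH-North: 2 distinct
  WH-South: 3 distinct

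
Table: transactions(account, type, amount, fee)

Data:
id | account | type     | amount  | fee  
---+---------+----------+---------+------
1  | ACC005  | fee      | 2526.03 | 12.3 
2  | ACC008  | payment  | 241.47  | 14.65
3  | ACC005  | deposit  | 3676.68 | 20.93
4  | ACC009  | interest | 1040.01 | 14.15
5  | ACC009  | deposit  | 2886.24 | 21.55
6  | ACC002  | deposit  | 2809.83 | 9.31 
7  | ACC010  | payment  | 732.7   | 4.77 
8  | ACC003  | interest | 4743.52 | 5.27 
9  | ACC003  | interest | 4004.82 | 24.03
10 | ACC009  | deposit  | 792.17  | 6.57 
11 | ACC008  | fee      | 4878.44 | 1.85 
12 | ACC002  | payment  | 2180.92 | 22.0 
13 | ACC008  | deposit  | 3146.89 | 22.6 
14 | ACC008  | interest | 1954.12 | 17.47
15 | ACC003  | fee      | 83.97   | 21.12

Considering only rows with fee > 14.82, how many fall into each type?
SELECT type, COUNT(*)
FROM transactions
WHERE fee > 14.82
GROUP BY type

Note: WHERE filters rows before grouping.

Result:
  deposit: 3
  fee: 1
  interest: 2
  payment: 1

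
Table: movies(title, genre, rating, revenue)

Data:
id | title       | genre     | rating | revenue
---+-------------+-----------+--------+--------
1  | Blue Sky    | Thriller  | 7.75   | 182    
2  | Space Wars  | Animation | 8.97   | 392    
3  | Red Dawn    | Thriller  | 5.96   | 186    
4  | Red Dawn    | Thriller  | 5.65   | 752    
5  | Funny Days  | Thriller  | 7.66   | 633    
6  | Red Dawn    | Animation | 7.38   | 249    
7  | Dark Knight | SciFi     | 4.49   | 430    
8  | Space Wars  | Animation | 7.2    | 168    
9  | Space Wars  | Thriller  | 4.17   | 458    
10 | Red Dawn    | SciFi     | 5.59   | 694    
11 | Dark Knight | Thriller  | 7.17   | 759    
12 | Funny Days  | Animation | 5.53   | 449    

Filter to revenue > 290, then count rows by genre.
SELECT genre, COUNT(*)
FROM movies
WHERE revenue > 290
GROUP BY genre

Note: WHERE filters rows before grouping.

Result:
  Animation: 2
  SciFi: 2
  Thriller: 4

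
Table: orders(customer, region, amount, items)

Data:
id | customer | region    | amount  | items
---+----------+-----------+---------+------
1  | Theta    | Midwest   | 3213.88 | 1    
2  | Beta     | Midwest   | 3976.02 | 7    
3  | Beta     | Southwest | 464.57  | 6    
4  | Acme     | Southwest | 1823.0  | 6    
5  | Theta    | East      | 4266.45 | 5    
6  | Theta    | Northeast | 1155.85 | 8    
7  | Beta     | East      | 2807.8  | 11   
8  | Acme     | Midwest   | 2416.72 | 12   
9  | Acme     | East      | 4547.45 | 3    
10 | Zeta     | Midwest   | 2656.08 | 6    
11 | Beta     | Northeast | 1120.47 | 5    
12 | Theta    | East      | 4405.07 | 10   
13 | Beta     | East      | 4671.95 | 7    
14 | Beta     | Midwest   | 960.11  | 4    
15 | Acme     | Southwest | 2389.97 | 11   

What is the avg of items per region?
SELECT region, AVG(items) as result
FROM orders
GROUP BY region

Result:
  East: 7.20
  Midwest: 6.00
  Northeast: 6.50
  Southwest: 7.67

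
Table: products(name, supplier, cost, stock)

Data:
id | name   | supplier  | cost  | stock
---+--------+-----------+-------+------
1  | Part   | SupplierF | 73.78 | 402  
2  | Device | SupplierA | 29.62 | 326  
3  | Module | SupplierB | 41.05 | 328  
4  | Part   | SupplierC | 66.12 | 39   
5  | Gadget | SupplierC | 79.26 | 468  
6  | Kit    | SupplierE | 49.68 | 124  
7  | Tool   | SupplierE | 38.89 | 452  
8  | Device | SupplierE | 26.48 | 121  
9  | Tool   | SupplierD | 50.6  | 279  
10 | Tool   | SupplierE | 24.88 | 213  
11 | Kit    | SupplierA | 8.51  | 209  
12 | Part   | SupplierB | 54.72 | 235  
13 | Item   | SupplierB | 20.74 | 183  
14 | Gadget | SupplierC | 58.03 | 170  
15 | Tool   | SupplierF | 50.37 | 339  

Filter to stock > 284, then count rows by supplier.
SELECT supplier, COUNT(*)
FROM products
WHERE stock > 284
GROUP BY supplier

Note: WHERE filters rows before grouping.

Result:
  SupplierA: 1
  SupplierB: 1
  SupplierC: 1
  SupplierE: 1
  SupplierF: 2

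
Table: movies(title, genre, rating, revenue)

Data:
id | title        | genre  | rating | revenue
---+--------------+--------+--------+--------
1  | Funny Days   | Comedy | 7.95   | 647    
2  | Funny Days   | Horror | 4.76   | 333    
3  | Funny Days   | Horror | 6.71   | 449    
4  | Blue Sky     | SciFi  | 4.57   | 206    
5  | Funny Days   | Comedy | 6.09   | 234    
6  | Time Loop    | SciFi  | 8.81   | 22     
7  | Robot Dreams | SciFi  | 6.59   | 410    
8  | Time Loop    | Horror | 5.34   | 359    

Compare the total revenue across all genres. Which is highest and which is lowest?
SELECT genre, SUM(revenue)
FROM movies
GROUP BY genre
ORDER BY SUM(revenue)

All groups:
  SciFi: 638
  Comedy: 881
  Horror: 1141

Highest: Horror (1141)
Lowest: SciFi (638)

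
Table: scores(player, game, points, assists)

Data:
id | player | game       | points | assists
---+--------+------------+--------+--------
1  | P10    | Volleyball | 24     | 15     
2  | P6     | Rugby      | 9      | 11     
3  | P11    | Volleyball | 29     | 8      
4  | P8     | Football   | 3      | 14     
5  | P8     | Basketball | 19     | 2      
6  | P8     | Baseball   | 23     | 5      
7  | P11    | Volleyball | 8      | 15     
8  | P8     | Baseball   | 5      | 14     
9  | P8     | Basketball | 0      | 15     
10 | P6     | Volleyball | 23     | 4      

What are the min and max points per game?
SELECT game, MIN(points), MAX(points)
FROM scores
GROUP BY game

Result:
  Baseball: min=5, max=23
  Basketball: min=0, max=19
  Football: min=3, max=3
  Rugby: min=9, max=9
  Volleyball: min=8, max=29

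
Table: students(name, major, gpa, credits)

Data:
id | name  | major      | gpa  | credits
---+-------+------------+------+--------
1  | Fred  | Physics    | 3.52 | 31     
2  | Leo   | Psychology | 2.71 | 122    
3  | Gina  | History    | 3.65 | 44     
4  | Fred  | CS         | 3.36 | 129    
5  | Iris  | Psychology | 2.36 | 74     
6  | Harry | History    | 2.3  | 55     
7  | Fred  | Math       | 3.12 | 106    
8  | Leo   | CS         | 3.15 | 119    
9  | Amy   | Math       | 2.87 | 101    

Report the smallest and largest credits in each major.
SELECT major, MIN(credits), MAX(credits)
FROM students
GROUP BY major

Result:
  CS: min=119, max=129
  History: min=44, max=55
  Math: min=101, max=106
  Physics: min=31, max=31
  Psychology: min=74, max=122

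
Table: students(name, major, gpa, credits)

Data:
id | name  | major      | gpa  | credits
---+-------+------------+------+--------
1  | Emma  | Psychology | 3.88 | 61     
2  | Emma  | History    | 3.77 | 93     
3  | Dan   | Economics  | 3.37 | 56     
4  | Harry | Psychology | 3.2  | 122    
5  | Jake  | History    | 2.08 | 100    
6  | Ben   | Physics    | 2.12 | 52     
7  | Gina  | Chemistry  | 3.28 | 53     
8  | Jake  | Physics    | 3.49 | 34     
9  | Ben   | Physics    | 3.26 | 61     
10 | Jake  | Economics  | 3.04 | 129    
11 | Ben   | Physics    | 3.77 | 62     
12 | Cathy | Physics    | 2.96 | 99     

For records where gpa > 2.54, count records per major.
SELECT major, COUNT(*)
FROM students
WHERE gpa > 2.54
GROUP BY major

Note: WHERE filters rows before grouping.

Result:
  Chemistry: 1
  Economics: 2
  History: 1
  Physics: 4
  Psychology: 2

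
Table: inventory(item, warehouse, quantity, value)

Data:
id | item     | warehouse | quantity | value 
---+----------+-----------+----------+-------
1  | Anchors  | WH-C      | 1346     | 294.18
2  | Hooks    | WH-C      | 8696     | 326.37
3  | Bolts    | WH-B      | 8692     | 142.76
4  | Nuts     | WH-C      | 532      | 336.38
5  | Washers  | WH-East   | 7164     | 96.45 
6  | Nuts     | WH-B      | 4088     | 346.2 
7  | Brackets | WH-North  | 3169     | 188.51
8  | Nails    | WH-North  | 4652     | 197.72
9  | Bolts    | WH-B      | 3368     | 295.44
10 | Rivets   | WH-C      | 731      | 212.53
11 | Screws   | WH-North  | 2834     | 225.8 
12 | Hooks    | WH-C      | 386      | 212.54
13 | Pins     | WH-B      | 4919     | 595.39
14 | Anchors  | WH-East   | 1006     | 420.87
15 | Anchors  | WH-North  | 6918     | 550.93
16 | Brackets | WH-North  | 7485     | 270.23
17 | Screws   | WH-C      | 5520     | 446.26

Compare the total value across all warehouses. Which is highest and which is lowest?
SELECT warehouse, SUM(value)
FROM inventory
GROUP BY warehouse
ORDER BY SUM(value)

All groups:
  WH-East: 517.32
  WH-B: 1379.79
  WH-North: 1433.19
  WH-C: 1828.26

Highest: WH-C (1828.26)
Lowest: WH-East (517.32)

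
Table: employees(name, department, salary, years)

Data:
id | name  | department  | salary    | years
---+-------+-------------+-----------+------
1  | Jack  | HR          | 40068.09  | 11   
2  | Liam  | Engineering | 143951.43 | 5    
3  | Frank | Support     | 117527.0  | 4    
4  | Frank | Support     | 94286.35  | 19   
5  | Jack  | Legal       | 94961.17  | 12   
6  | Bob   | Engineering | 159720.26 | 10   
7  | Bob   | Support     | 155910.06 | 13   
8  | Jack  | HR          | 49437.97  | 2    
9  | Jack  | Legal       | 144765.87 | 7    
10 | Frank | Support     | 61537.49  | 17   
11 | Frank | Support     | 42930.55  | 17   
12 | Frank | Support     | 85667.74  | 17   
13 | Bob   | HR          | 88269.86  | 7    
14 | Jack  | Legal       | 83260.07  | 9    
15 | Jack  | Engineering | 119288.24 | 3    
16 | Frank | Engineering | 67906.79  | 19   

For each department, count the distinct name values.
SELECT department, COUNT(DISTINCT name)
FROM employees
GROUP BY department

Result:
  Engineering: 4 distinct
  HR: 2 distinct
  Legal: 1 distinct
  Support: 2 distinct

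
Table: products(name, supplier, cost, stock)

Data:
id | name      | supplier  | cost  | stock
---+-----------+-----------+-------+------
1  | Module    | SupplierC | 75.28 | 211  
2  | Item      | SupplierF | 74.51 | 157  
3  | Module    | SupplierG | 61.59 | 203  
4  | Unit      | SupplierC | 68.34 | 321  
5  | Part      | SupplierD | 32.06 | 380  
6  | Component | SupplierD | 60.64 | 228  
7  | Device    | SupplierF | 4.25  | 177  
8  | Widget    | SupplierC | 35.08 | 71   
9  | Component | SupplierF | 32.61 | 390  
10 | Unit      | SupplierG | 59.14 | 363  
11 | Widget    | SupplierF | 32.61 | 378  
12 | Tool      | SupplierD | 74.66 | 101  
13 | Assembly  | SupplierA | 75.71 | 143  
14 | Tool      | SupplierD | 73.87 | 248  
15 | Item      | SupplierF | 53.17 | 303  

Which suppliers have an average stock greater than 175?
SELECT supplier, AVG(stock)
FROM products
GROUP BY supplier
HAVING AVG(stock) > 175

Result:
  SupplierC: avg=201.00
  SupplierD: avg=239.25
  SupplierF: avg=281.00
  SupplierG: avg=283.00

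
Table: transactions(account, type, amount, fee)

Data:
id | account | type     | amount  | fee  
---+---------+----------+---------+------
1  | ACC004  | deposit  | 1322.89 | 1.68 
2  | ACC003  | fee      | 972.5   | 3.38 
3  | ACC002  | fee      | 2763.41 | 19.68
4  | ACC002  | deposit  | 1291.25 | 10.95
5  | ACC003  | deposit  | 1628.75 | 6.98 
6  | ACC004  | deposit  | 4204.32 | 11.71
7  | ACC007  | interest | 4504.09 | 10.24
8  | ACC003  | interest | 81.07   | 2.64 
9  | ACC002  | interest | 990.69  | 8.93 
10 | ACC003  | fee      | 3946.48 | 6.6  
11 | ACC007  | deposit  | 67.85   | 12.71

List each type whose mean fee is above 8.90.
SELECT type, AVG(fee)
FROM transactions
GROUP BY type
HAVING AVG(fee) > 8.90

Result:
  fee: avg=9.89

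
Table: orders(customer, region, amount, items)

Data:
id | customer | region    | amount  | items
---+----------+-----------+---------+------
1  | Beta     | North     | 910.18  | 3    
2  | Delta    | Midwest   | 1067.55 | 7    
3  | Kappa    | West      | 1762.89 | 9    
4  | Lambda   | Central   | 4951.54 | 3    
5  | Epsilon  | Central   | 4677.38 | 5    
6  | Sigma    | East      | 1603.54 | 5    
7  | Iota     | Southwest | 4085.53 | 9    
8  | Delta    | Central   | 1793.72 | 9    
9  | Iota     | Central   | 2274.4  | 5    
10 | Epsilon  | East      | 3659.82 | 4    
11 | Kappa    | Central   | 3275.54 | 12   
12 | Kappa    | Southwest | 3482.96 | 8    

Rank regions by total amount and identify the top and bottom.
SELECT region, SUM(amount)
FROM orders
GROUP BY region
ORDER BY SUM(amount)

All groups:
  North: 910.18
  Midwest: 1067.55
  West: 1762.89
  East: 5263.36
  Southwest: 7568.49
  Central: 16972.58

Highest: Central (16972.58)
Lowest: North (910.18)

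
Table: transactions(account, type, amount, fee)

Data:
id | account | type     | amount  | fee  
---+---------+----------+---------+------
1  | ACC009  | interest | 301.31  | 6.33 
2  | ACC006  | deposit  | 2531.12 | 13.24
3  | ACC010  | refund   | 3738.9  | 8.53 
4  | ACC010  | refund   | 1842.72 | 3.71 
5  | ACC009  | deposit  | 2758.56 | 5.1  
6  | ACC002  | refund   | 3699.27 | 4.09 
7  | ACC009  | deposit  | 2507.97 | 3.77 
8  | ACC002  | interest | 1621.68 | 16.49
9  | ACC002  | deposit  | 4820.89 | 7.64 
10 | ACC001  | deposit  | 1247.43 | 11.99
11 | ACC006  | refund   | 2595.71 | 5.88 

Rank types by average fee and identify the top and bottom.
SELECT type, AVG(fee)
FROM transactions
GROUP BY type
ORDER BY AVG(fee)

All groups:
  refund: 5.55
  deposit: 8.35
  interest: 11.41

Highest: interest (11.41)
Lowest: refund (5.55)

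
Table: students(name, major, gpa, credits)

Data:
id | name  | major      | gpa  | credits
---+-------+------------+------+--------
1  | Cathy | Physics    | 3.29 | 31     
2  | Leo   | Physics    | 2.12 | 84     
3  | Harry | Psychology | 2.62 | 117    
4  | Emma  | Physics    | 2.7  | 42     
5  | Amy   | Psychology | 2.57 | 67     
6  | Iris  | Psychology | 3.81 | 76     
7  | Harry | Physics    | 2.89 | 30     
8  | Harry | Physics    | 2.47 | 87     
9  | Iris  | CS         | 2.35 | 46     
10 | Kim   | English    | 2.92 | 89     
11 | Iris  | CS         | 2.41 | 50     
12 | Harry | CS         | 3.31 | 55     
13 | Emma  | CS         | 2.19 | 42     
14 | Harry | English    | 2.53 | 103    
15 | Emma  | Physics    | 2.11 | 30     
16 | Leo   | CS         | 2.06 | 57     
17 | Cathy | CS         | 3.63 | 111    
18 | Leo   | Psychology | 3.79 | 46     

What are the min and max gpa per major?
SELECT major, MIN(gpa), MAX(gpa)
FROM students
GROUP BY major

Result:
  CS: min=2.06, max=3.63
  English: min=2.53, max=2.92
  Physics: min=2.11, max=3.29
  Psychology: min=2.57, max=3.81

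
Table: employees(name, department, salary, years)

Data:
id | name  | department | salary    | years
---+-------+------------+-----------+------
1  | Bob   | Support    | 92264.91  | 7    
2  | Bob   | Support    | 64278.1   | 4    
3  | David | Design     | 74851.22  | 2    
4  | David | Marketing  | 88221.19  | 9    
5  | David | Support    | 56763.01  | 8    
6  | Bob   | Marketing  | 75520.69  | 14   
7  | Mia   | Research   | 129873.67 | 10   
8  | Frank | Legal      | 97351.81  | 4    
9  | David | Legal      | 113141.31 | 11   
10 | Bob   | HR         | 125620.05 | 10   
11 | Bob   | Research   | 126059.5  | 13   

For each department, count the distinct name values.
SELECT department, COUNT(DISTINCT name)
FROM employees
GROUP BY department

Result:
  Design: 1 distinct
  HR: 1 distinct
  Legal: 2 distinct
  Marketing: 2 distinct
  Research: 2 distinct
  Support: 2 distinct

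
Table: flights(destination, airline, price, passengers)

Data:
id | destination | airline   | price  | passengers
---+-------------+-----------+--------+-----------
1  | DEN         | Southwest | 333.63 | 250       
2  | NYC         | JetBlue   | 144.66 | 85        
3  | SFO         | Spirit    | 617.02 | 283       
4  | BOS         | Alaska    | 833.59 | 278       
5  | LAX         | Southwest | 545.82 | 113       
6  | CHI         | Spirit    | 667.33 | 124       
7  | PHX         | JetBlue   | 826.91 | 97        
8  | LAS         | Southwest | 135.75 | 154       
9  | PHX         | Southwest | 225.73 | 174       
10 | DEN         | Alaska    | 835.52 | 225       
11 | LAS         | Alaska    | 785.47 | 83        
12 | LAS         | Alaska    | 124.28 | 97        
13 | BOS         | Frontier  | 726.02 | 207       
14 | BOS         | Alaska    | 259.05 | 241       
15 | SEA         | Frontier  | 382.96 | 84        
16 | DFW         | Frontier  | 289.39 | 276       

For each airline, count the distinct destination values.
SELECT airline, COUNT(DISTINCT destination)
FROM flights
GROUP BY airline

Result:
  Alaska: 3 distinct
  Frontier: 3 distinct
  JetBlue: 2 distinct
  Southwest: 4 distinct
  Spirit: 2 distinct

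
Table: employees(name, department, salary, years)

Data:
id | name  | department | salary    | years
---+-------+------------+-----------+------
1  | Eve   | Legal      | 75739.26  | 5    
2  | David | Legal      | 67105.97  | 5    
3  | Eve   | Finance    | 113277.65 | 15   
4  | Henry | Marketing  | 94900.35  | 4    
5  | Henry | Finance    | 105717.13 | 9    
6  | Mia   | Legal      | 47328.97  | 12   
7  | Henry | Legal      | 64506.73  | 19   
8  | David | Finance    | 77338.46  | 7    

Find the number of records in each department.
SELECT department, COUNT(*) as count
FROM employees
GROUP BY department

Result:
  Finance: 3
  Legal: 4
  Marketing: 1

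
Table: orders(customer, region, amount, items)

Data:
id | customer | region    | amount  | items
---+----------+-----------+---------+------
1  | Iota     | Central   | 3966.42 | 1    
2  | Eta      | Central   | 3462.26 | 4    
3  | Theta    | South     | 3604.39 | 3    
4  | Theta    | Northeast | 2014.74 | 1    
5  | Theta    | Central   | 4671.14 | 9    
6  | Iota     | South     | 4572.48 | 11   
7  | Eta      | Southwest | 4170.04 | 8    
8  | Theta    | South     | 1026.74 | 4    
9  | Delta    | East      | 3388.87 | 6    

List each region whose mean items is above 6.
SELECT region, AVG(items)
FROM orders
GROUP BY region
HAVING AVG(items) > 6

Result:
  Southwest: avg=8.00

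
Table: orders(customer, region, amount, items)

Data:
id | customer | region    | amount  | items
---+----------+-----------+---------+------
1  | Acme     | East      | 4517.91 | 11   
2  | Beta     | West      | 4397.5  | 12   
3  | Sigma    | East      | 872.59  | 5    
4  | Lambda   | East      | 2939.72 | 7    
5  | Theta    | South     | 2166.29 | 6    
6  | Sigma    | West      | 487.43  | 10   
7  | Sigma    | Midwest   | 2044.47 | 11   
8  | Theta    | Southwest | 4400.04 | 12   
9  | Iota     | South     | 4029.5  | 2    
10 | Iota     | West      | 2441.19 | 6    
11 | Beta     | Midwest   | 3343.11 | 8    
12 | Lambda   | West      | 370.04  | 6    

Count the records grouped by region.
SELECT region, COUNT(*) as count
FROM orders
GROUP BY region

Result:
  East: 3
  Midwest: 2
  South: 2
  Southwest: 1
  West: 4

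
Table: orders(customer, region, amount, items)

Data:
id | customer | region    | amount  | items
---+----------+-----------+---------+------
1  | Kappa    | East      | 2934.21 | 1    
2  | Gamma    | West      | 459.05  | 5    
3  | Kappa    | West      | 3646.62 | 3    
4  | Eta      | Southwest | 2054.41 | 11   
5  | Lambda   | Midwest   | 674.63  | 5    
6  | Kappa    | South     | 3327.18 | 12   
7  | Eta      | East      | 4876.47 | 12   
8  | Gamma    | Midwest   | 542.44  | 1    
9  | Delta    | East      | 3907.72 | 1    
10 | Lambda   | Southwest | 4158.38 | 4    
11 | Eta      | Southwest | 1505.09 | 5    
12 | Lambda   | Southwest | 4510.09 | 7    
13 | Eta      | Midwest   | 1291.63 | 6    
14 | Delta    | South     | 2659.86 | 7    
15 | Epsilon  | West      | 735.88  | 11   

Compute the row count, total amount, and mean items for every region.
SELECT region,
       COUNT(*) as cnt,
       SUM(amount) as total_amount,
       AVG(items) as avg_items
FROM orders
GROUP BY region

Result:
  East: 3 records, 11718.40 total amount, 4.67 avg items
  Midwest: 3 records, 2508.70 total amount, 4.00 avg items
  South: 2 records, 5987.04 total amount, 9.50 avg items
  Southwest: 4 records, 12227.97 total amount, 6.75 avg items
  West: 3 records, 4841.55 total amount, 6.33 avg items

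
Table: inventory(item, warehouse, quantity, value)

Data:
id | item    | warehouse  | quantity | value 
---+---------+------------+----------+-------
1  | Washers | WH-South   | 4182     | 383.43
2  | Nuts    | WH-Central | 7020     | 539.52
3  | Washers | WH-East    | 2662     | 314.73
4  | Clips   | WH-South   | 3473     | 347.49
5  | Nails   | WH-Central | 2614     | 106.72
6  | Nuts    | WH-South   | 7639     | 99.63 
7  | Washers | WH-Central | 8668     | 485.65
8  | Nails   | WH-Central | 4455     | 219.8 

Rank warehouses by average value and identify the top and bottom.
SELECT warehouse, AVG(value)
FROM inventory
GROUP BY warehouse
ORDER BY AVG(value)

All groups:
  WH-South: 276.85
  WH-East: 314.73
  WH-Central: 337.92

Highest: WH-Central (337.92)
Lowest: WH-South (276.85)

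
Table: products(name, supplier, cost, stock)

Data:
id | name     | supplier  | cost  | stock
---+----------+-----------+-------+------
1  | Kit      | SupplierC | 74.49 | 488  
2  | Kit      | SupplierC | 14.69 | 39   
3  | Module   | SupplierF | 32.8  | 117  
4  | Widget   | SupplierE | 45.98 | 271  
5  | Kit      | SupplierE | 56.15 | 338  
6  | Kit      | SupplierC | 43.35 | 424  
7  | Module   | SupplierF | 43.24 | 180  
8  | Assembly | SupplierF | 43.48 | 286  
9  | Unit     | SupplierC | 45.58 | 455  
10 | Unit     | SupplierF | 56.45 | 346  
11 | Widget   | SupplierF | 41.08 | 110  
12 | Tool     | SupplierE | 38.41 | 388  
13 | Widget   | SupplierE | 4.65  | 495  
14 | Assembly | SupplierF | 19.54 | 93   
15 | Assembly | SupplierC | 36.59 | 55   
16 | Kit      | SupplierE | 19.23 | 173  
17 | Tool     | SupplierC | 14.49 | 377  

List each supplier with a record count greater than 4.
SELECT supplier, COUNT(*) as cnt
FROM products
GROUP BY supplier
HAVING COUNT(*) > 4

Result:
  SupplierC: 6
  SupplierE: 5
  SupplierF: 6

Note: HAVING filters groups after aggregation, WHERE filters rows before.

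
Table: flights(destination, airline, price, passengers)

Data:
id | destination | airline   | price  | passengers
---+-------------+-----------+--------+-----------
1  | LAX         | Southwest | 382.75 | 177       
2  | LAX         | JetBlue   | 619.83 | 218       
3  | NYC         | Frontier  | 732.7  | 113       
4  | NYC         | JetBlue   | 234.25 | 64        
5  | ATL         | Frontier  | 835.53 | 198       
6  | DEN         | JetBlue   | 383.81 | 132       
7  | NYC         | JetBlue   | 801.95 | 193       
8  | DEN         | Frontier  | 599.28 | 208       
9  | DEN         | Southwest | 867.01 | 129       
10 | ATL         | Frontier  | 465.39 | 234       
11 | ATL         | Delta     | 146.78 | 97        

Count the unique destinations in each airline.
SELECT airline, COUNT(DISTINCT destination)
FROM flights
GROUP BY airline

Result:
  Delta: 1 distinct
  Frontier: 3 distinct
  JetBlue: 3 distinct
  Southwest: 2 distinct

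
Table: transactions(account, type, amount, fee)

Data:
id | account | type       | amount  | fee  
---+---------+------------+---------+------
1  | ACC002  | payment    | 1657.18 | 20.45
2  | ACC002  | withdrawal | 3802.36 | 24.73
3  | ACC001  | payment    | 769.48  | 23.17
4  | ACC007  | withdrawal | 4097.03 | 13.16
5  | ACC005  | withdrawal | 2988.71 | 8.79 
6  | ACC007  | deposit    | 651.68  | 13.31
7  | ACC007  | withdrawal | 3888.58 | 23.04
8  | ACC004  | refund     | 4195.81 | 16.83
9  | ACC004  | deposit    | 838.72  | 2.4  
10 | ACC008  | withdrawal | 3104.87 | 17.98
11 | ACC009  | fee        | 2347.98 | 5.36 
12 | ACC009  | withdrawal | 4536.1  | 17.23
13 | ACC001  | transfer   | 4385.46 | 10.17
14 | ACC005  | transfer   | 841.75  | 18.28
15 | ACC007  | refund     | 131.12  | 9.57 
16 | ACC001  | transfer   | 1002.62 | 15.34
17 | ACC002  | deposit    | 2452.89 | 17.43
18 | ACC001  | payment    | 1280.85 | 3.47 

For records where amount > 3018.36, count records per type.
SELECT type, COUNT(*)
FROM transactions
WHERE amount > 3018.36
GROUP BY type

Note: WHERE filters rows before grouping.

Result:
  refund: 1
  transfer: 1
  withdrawal: 5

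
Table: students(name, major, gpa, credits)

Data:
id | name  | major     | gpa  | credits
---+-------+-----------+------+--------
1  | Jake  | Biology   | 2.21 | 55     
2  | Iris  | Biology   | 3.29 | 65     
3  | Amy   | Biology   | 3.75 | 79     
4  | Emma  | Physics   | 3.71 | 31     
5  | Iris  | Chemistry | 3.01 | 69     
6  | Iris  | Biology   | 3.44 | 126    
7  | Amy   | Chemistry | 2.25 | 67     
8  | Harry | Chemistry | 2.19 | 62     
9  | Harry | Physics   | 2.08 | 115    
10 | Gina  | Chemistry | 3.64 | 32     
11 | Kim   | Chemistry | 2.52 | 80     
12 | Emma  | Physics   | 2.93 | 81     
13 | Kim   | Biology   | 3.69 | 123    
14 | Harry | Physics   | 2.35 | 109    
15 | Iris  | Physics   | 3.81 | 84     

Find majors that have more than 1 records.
SELECT major, COUNT(*) as cnt
FROM students
GROUP BY major
HAVING COUNT(*) > 1

Result:
  Biology: 5
  Chemistry: 5
  Physics: 5

Note: HAVING filters groups after aggregation, WHERE filters rows before.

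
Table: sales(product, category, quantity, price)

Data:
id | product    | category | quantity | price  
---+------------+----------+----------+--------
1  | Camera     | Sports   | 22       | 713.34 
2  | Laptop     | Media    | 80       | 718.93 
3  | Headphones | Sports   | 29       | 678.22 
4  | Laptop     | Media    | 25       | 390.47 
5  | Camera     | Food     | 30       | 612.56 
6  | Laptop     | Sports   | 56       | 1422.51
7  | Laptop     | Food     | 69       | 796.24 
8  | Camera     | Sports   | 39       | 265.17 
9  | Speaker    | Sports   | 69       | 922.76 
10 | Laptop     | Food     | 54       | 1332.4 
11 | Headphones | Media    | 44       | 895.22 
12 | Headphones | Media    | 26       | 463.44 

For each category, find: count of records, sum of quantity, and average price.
SELECT category,
       COUNT(*) as cnt,
       SUM(quantity) as total_quantity,
       AVG(price) as avg_price
FROM sales
GROUP BY category

Result:
  Food: 3 records, 153 total quantity, 913.73 avg price
  Media: 4 records, 175 total quantity, 617.02 avg price
  Sports: 5 records, 215 total quantity, 800.40 avg price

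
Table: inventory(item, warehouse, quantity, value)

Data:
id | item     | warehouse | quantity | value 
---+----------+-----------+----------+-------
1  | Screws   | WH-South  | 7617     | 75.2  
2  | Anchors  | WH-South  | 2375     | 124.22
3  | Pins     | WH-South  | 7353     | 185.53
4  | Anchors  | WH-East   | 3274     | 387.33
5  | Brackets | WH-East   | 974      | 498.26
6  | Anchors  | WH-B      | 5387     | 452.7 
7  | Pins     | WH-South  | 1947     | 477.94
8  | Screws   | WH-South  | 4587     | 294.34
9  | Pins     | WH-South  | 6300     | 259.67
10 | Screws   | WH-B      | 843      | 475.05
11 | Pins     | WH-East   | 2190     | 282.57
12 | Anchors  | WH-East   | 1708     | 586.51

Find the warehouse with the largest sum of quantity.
SELECT warehouse, SUM(quantity) as val
FROM inventory
GROUP BY warehouse
ORDER BY val DESC
LIMIT 1

Result: WH-South with sum(quantity) = 30179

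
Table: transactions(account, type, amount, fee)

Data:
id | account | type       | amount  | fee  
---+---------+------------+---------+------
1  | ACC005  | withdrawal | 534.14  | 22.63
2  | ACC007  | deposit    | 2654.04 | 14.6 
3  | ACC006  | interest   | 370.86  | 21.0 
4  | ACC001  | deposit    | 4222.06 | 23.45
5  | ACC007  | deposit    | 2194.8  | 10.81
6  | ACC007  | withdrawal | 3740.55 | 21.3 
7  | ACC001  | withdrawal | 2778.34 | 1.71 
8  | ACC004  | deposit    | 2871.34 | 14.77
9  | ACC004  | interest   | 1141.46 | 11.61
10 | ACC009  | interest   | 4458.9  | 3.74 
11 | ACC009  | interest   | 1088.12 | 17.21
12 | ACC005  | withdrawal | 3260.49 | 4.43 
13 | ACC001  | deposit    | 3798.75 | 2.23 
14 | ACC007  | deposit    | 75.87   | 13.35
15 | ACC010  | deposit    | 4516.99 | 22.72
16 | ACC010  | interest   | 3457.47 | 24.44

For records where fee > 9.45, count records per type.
SELECT type, COUNT(*)
FROM transactions
WHERE fee > 9.45
GROUP BY type

Note: WHERE filters rows before grouping.

Result:
  deposit: 6
  interest: 4
  withdrawal: 2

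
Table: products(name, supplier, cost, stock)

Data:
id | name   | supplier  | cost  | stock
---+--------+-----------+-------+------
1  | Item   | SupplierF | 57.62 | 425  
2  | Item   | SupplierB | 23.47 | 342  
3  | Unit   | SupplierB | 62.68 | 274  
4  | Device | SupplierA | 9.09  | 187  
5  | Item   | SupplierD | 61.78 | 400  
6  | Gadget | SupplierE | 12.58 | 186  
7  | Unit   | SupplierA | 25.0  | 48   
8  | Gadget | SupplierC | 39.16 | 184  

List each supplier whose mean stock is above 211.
SELECT supplier, AVG(stock)
FROM products
GROUP BY supplier
HAVING AVG(stock) > 211

Result:
  SupplierB: avg=308.00
  SupplierD: avg=400.00
  SupplierF: avg=425.00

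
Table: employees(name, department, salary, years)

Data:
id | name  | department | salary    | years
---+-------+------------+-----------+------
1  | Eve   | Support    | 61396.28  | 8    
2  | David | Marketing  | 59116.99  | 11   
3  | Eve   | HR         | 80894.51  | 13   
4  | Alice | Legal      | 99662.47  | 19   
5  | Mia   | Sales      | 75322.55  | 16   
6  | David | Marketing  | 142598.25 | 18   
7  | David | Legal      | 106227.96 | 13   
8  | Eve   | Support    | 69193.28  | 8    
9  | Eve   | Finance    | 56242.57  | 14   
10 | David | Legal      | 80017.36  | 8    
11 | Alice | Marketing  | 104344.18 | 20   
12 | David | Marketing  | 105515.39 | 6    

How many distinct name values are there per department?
SELECT department, COUNT(DISTINCT name)
FROM employees
GROUP BY department

Result:
  Finance: 1 distinct
  HR: 1 distinct
  Legal: 2 distinct
  Marketing: 2 distinct
  Sales: 1 distinct
  Support: 1 distinct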